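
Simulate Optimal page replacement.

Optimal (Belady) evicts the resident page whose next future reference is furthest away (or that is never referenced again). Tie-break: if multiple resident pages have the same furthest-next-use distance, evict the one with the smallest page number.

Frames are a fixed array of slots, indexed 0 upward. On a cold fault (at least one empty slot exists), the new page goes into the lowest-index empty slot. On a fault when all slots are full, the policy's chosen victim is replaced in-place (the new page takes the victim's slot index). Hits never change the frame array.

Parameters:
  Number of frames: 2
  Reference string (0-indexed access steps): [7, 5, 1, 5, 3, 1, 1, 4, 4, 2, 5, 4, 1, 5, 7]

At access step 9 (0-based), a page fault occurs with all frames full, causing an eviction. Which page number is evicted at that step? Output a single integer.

Answer: 1

Derivation:
Step 0: ref 7 -> FAULT, frames=[7,-]
Step 1: ref 5 -> FAULT, frames=[7,5]
Step 2: ref 1 -> FAULT, evict 7, frames=[1,5]
Step 3: ref 5 -> HIT, frames=[1,5]
Step 4: ref 3 -> FAULT, evict 5, frames=[1,3]
Step 5: ref 1 -> HIT, frames=[1,3]
Step 6: ref 1 -> HIT, frames=[1,3]
Step 7: ref 4 -> FAULT, evict 3, frames=[1,4]
Step 8: ref 4 -> HIT, frames=[1,4]
Step 9: ref 2 -> FAULT, evict 1, frames=[2,4]
At step 9: evicted page 1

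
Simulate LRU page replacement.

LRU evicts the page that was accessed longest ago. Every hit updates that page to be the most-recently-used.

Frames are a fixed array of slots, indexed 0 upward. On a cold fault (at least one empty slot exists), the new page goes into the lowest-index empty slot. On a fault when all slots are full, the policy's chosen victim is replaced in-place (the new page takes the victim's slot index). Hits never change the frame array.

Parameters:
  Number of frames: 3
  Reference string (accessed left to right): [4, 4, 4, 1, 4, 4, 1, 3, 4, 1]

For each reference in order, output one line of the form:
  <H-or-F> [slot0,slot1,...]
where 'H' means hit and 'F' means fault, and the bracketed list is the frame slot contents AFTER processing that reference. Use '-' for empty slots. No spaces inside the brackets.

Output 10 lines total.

F [4,-,-]
H [4,-,-]
H [4,-,-]
F [4,1,-]
H [4,1,-]
H [4,1,-]
H [4,1,-]
F [4,1,3]
H [4,1,3]
H [4,1,3]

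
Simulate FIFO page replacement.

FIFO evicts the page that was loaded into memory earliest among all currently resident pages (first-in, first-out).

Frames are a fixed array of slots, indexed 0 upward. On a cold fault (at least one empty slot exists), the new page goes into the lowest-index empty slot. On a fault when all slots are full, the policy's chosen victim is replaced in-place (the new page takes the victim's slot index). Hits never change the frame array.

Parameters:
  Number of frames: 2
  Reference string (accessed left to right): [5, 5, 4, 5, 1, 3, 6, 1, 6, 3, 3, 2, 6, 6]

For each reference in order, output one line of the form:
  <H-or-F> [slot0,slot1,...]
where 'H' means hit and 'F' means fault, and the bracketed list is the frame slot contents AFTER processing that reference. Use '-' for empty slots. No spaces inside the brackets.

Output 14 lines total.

F [5,-]
H [5,-]
F [5,4]
H [5,4]
F [1,4]
F [1,3]
F [6,3]
F [6,1]
H [6,1]
F [3,1]
H [3,1]
F [3,2]
F [6,2]
H [6,2]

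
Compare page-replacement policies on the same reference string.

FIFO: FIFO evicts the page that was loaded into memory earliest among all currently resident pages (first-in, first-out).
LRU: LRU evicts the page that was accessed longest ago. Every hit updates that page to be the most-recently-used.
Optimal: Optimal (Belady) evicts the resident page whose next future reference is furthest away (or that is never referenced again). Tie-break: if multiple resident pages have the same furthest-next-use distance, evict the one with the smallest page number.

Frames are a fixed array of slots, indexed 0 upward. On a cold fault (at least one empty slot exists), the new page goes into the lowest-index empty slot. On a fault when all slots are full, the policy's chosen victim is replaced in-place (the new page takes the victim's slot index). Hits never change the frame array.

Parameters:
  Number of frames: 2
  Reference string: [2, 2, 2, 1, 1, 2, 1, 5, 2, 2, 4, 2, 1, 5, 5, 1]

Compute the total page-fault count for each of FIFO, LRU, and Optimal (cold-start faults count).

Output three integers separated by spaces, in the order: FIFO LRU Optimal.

--- FIFO ---
  step 0: ref 2 -> FAULT, frames=[2,-] (faults so far: 1)
  step 1: ref 2 -> HIT, frames=[2,-] (faults so far: 1)
  step 2: ref 2 -> HIT, frames=[2,-] (faults so far: 1)
  step 3: ref 1 -> FAULT, frames=[2,1] (faults so far: 2)
  step 4: ref 1 -> HIT, frames=[2,1] (faults so far: 2)
  step 5: ref 2 -> HIT, frames=[2,1] (faults so far: 2)
  step 6: ref 1 -> HIT, frames=[2,1] (faults so far: 2)
  step 7: ref 5 -> FAULT, evict 2, frames=[5,1] (faults so far: 3)
  step 8: ref 2 -> FAULT, evict 1, frames=[5,2] (faults so far: 4)
  step 9: ref 2 -> HIT, frames=[5,2] (faults so far: 4)
  step 10: ref 4 -> FAULT, evict 5, frames=[4,2] (faults so far: 5)
  step 11: ref 2 -> HIT, frames=[4,2] (faults so far: 5)
  step 12: ref 1 -> FAULT, evict 2, frames=[4,1] (faults so far: 6)
  step 13: ref 5 -> FAULT, evict 4, frames=[5,1] (faults so far: 7)
  step 14: ref 5 -> HIT, frames=[5,1] (faults so far: 7)
  step 15: ref 1 -> HIT, frames=[5,1] (faults so far: 7)
  FIFO total faults: 7
--- LRU ---
  step 0: ref 2 -> FAULT, frames=[2,-] (faults so far: 1)
  step 1: ref 2 -> HIT, frames=[2,-] (faults so far: 1)
  step 2: ref 2 -> HIT, frames=[2,-] (faults so far: 1)
  step 3: ref 1 -> FAULT, frames=[2,1] (faults so far: 2)
  step 4: ref 1 -> HIT, frames=[2,1] (faults so far: 2)
  step 5: ref 2 -> HIT, frames=[2,1] (faults so far: 2)
  step 6: ref 1 -> HIT, frames=[2,1] (faults so far: 2)
  step 7: ref 5 -> FAULT, evict 2, frames=[5,1] (faults so far: 3)
  step 8: ref 2 -> FAULT, evict 1, frames=[5,2] (faults so far: 4)
  step 9: ref 2 -> HIT, frames=[5,2] (faults so far: 4)
  step 10: ref 4 -> FAULT, evict 5, frames=[4,2] (faults so far: 5)
  step 11: ref 2 -> HIT, frames=[4,2] (faults so far: 5)
  step 12: ref 1 -> FAULT, evict 4, frames=[1,2] (faults so far: 6)
  step 13: ref 5 -> FAULT, evict 2, frames=[1,5] (faults so far: 7)
  step 14: ref 5 -> HIT, frames=[1,5] (faults so far: 7)
  step 15: ref 1 -> HIT, frames=[1,5] (faults so far: 7)
  LRU total faults: 7
--- Optimal ---
  step 0: ref 2 -> FAULT, frames=[2,-] (faults so far: 1)
  step 1: ref 2 -> HIT, frames=[2,-] (faults so far: 1)
  step 2: ref 2 -> HIT, frames=[2,-] (faults so far: 1)
  step 3: ref 1 -> FAULT, frames=[2,1] (faults so far: 2)
  step 4: ref 1 -> HIT, frames=[2,1] (faults so far: 2)
  step 5: ref 2 -> HIT, frames=[2,1] (faults so far: 2)
  step 6: ref 1 -> HIT, frames=[2,1] (faults so far: 2)
  step 7: ref 5 -> FAULT, evict 1, frames=[2,5] (faults so far: 3)
  step 8: ref 2 -> HIT, frames=[2,5] (faults so far: 3)
  step 9: ref 2 -> HIT, frames=[2,5] (faults so far: 3)
  step 10: ref 4 -> FAULT, evict 5, frames=[2,4] (faults so far: 4)
  step 11: ref 2 -> HIT, frames=[2,4] (faults so far: 4)
  step 12: ref 1 -> FAULT, evict 2, frames=[1,4] (faults so far: 5)
  step 13: ref 5 -> FAULT, evict 4, frames=[1,5] (faults so far: 6)
  step 14: ref 5 -> HIT, frames=[1,5] (faults so far: 6)
  step 15: ref 1 -> HIT, frames=[1,5] (faults so far: 6)
  Optimal total faults: 6

Answer: 7 7 6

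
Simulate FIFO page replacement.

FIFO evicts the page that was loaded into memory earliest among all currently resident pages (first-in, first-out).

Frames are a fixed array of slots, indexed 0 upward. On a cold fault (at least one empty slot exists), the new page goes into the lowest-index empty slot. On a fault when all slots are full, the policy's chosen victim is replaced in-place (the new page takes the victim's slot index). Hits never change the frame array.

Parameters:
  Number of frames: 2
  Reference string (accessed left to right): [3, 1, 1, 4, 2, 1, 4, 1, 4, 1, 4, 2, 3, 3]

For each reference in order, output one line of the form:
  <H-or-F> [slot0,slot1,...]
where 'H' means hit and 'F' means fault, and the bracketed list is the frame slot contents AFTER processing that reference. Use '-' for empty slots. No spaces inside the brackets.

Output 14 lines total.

F [3,-]
F [3,1]
H [3,1]
F [4,1]
F [4,2]
F [1,2]
F [1,4]
H [1,4]
H [1,4]
H [1,4]
H [1,4]
F [2,4]
F [2,3]
H [2,3]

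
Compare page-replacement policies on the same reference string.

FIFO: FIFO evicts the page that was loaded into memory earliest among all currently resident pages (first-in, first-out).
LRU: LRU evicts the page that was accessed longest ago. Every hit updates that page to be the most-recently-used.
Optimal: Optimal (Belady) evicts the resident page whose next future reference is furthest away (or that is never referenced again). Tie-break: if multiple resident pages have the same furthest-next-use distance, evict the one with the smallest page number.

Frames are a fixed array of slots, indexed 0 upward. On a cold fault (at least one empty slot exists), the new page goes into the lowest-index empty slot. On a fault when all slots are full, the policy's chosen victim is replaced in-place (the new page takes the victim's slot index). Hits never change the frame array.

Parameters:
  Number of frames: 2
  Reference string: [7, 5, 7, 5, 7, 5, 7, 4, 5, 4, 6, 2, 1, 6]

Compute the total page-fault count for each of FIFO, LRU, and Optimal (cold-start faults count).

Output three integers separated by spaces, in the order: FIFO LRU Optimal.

Answer: 7 8 6

Derivation:
--- FIFO ---
  step 0: ref 7 -> FAULT, frames=[7,-] (faults so far: 1)
  step 1: ref 5 -> FAULT, frames=[7,5] (faults so far: 2)
  step 2: ref 7 -> HIT, frames=[7,5] (faults so far: 2)
  step 3: ref 5 -> HIT, frames=[7,5] (faults so far: 2)
  step 4: ref 7 -> HIT, frames=[7,5] (faults so far: 2)
  step 5: ref 5 -> HIT, frames=[7,5] (faults so far: 2)
  step 6: ref 7 -> HIT, frames=[7,5] (faults so far: 2)
  step 7: ref 4 -> FAULT, evict 7, frames=[4,5] (faults so far: 3)
  step 8: ref 5 -> HIT, frames=[4,5] (faults so far: 3)
  step 9: ref 4 -> HIT, frames=[4,5] (faults so far: 3)
  step 10: ref 6 -> FAULT, evict 5, frames=[4,6] (faults so far: 4)
  step 11: ref 2 -> FAULT, evict 4, frames=[2,6] (faults so far: 5)
  step 12: ref 1 -> FAULT, evict 6, frames=[2,1] (faults so far: 6)
  step 13: ref 6 -> FAULT, evict 2, frames=[6,1] (faults so far: 7)
  FIFO total faults: 7
--- LRU ---
  step 0: ref 7 -> FAULT, frames=[7,-] (faults so far: 1)
  step 1: ref 5 -> FAULT, frames=[7,5] (faults so far: 2)
  step 2: ref 7 -> HIT, frames=[7,5] (faults so far: 2)
  step 3: ref 5 -> HIT, frames=[7,5] (faults so far: 2)
  step 4: ref 7 -> HIT, frames=[7,5] (faults so far: 2)
  step 5: ref 5 -> HIT, frames=[7,5] (faults so far: 2)
  step 6: ref 7 -> HIT, frames=[7,5] (faults so far: 2)
  step 7: ref 4 -> FAULT, evict 5, frames=[7,4] (faults so far: 3)
  step 8: ref 5 -> FAULT, evict 7, frames=[5,4] (faults so far: 4)
  step 9: ref 4 -> HIT, frames=[5,4] (faults so far: 4)
  step 10: ref 6 -> FAULT, evict 5, frames=[6,4] (faults so far: 5)
  step 11: ref 2 -> FAULT, evict 4, frames=[6,2] (faults so far: 6)
  step 12: ref 1 -> FAULT, evict 6, frames=[1,2] (faults so far: 7)
  step 13: ref 6 -> FAULT, evict 2, frames=[1,6] (faults so far: 8)
  LRU total faults: 8
--- Optimal ---
  step 0: ref 7 -> FAULT, frames=[7,-] (faults so far: 1)
  step 1: ref 5 -> FAULT, frames=[7,5] (faults so far: 2)
  step 2: ref 7 -> HIT, frames=[7,5] (faults so far: 2)
  step 3: ref 5 -> HIT, frames=[7,5] (faults so far: 2)
  step 4: ref 7 -> HIT, frames=[7,5] (faults so far: 2)
  step 5: ref 5 -> HIT, frames=[7,5] (faults so far: 2)
  step 6: ref 7 -> HIT, frames=[7,5] (faults so far: 2)
  step 7: ref 4 -> FAULT, evict 7, frames=[4,5] (faults so far: 3)
  step 8: ref 5 -> HIT, frames=[4,5] (faults so far: 3)
  step 9: ref 4 -> HIT, frames=[4,5] (faults so far: 3)
  step 10: ref 6 -> FAULT, evict 4, frames=[6,5] (faults so far: 4)
  step 11: ref 2 -> FAULT, evict 5, frames=[6,2] (faults so far: 5)
  step 12: ref 1 -> FAULT, evict 2, frames=[6,1] (faults so far: 6)
  step 13: ref 6 -> HIT, frames=[6,1] (faults so far: 6)
  Optimal total faults: 6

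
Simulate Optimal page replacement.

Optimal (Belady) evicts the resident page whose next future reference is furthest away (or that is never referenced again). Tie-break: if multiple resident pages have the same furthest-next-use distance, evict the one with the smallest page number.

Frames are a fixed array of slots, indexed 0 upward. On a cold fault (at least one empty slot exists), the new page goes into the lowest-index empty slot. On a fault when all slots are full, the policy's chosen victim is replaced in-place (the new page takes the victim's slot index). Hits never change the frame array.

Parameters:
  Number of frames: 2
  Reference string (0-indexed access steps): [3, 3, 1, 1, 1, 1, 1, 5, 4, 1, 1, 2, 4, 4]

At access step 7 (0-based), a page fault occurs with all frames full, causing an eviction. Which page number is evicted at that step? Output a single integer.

Step 0: ref 3 -> FAULT, frames=[3,-]
Step 1: ref 3 -> HIT, frames=[3,-]
Step 2: ref 1 -> FAULT, frames=[3,1]
Step 3: ref 1 -> HIT, frames=[3,1]
Step 4: ref 1 -> HIT, frames=[3,1]
Step 5: ref 1 -> HIT, frames=[3,1]
Step 6: ref 1 -> HIT, frames=[3,1]
Step 7: ref 5 -> FAULT, evict 3, frames=[5,1]
At step 7: evicted page 3

Answer: 3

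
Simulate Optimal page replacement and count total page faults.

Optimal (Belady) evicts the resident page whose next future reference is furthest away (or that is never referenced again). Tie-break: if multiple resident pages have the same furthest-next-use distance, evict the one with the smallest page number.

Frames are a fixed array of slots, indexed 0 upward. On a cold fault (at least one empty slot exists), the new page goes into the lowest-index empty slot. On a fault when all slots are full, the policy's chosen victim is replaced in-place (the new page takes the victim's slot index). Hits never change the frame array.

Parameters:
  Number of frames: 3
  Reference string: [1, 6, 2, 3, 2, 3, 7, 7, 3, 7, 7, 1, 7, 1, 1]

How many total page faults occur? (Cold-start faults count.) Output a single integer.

Step 0: ref 1 → FAULT, frames=[1,-,-]
Step 1: ref 6 → FAULT, frames=[1,6,-]
Step 2: ref 2 → FAULT, frames=[1,6,2]
Step 3: ref 3 → FAULT (evict 6), frames=[1,3,2]
Step 4: ref 2 → HIT, frames=[1,3,2]
Step 5: ref 3 → HIT, frames=[1,3,2]
Step 6: ref 7 → FAULT (evict 2), frames=[1,3,7]
Step 7: ref 7 → HIT, frames=[1,3,7]
Step 8: ref 3 → HIT, frames=[1,3,7]
Step 9: ref 7 → HIT, frames=[1,3,7]
Step 10: ref 7 → HIT, frames=[1,3,7]
Step 11: ref 1 → HIT, frames=[1,3,7]
Step 12: ref 7 → HIT, frames=[1,3,7]
Step 13: ref 1 → HIT, frames=[1,3,7]
Step 14: ref 1 → HIT, frames=[1,3,7]
Total faults: 5

Answer: 5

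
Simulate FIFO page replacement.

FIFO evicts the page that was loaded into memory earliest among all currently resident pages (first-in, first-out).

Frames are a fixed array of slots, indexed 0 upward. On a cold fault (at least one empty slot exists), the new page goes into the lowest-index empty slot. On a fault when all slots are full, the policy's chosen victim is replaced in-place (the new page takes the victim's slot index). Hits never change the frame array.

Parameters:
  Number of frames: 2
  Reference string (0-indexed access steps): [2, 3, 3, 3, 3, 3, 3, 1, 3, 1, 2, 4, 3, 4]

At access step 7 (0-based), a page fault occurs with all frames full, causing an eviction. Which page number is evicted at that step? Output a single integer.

Answer: 2

Derivation:
Step 0: ref 2 -> FAULT, frames=[2,-]
Step 1: ref 3 -> FAULT, frames=[2,3]
Step 2: ref 3 -> HIT, frames=[2,3]
Step 3: ref 3 -> HIT, frames=[2,3]
Step 4: ref 3 -> HIT, frames=[2,3]
Step 5: ref 3 -> HIT, frames=[2,3]
Step 6: ref 3 -> HIT, frames=[2,3]
Step 7: ref 1 -> FAULT, evict 2, frames=[1,3]
At step 7: evicted page 2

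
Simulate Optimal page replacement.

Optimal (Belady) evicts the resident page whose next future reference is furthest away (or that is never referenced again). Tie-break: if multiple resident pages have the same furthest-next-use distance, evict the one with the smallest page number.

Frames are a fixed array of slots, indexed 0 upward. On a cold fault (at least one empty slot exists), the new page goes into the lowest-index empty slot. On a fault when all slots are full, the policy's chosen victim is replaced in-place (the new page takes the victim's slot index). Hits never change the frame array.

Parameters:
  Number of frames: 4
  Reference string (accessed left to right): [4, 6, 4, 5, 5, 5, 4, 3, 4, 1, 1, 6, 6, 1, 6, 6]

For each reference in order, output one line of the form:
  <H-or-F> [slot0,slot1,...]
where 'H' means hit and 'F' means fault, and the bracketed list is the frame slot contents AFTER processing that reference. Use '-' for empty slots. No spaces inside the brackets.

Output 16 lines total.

F [4,-,-,-]
F [4,6,-,-]
H [4,6,-,-]
F [4,6,5,-]
H [4,6,5,-]
H [4,6,5,-]
H [4,6,5,-]
F [4,6,5,3]
H [4,6,5,3]
F [4,6,5,1]
H [4,6,5,1]
H [4,6,5,1]
H [4,6,5,1]
H [4,6,5,1]
H [4,6,5,1]
H [4,6,5,1]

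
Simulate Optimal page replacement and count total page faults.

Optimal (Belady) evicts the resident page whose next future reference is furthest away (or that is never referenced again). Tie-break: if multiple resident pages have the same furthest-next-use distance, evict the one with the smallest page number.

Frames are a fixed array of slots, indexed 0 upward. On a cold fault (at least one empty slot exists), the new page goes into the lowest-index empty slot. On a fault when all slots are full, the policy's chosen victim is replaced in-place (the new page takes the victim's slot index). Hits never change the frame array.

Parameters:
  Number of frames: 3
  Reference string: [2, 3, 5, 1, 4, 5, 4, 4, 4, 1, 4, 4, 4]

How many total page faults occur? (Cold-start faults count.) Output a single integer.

Answer: 5

Derivation:
Step 0: ref 2 → FAULT, frames=[2,-,-]
Step 1: ref 3 → FAULT, frames=[2,3,-]
Step 2: ref 5 → FAULT, frames=[2,3,5]
Step 3: ref 1 → FAULT (evict 2), frames=[1,3,5]
Step 4: ref 4 → FAULT (evict 3), frames=[1,4,5]
Step 5: ref 5 → HIT, frames=[1,4,5]
Step 6: ref 4 → HIT, frames=[1,4,5]
Step 7: ref 4 → HIT, frames=[1,4,5]
Step 8: ref 4 → HIT, frames=[1,4,5]
Step 9: ref 1 → HIT, frames=[1,4,5]
Step 10: ref 4 → HIT, frames=[1,4,5]
Step 11: ref 4 → HIT, frames=[1,4,5]
Step 12: ref 4 → HIT, frames=[1,4,5]
Total faults: 5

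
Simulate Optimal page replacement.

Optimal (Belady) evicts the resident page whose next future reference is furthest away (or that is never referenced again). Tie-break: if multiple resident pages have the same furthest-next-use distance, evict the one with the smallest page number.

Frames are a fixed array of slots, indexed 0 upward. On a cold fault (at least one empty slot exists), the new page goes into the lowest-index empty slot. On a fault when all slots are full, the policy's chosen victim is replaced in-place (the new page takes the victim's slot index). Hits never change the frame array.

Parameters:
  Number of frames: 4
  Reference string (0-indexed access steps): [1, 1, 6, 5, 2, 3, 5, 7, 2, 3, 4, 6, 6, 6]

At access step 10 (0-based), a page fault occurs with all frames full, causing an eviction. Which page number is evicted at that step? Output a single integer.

Step 0: ref 1 -> FAULT, frames=[1,-,-,-]
Step 1: ref 1 -> HIT, frames=[1,-,-,-]
Step 2: ref 6 -> FAULT, frames=[1,6,-,-]
Step 3: ref 5 -> FAULT, frames=[1,6,5,-]
Step 4: ref 2 -> FAULT, frames=[1,6,5,2]
Step 5: ref 3 -> FAULT, evict 1, frames=[3,6,5,2]
Step 6: ref 5 -> HIT, frames=[3,6,5,2]
Step 7: ref 7 -> FAULT, evict 5, frames=[3,6,7,2]
Step 8: ref 2 -> HIT, frames=[3,6,7,2]
Step 9: ref 3 -> HIT, frames=[3,6,7,2]
Step 10: ref 4 -> FAULT, evict 2, frames=[3,6,7,4]
At step 10: evicted page 2

Answer: 2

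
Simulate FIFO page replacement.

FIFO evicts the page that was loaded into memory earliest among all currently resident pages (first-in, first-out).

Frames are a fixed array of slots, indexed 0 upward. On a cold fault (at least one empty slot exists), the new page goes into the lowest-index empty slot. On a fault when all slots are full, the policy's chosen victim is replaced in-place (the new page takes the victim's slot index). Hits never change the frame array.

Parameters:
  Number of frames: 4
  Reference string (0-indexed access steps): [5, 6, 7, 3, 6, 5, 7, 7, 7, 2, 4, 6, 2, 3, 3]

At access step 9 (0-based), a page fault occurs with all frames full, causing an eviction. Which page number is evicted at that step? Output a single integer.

Step 0: ref 5 -> FAULT, frames=[5,-,-,-]
Step 1: ref 6 -> FAULT, frames=[5,6,-,-]
Step 2: ref 7 -> FAULT, frames=[5,6,7,-]
Step 3: ref 3 -> FAULT, frames=[5,6,7,3]
Step 4: ref 6 -> HIT, frames=[5,6,7,3]
Step 5: ref 5 -> HIT, frames=[5,6,7,3]
Step 6: ref 7 -> HIT, frames=[5,6,7,3]
Step 7: ref 7 -> HIT, frames=[5,6,7,3]
Step 8: ref 7 -> HIT, frames=[5,6,7,3]
Step 9: ref 2 -> FAULT, evict 5, frames=[2,6,7,3]
At step 9: evicted page 5

Answer: 5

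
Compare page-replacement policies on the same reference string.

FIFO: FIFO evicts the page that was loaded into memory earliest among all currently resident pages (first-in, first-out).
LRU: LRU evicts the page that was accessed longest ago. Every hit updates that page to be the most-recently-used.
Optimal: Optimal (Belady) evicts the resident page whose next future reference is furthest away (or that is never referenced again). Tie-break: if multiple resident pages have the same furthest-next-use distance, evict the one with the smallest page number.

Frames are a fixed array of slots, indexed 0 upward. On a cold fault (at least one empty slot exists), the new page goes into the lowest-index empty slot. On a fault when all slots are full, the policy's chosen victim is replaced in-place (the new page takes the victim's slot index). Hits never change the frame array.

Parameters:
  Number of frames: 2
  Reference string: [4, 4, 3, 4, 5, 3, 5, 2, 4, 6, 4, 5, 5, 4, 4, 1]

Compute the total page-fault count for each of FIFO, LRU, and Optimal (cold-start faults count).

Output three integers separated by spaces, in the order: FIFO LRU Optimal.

Answer: 9 9 8

Derivation:
--- FIFO ---
  step 0: ref 4 -> FAULT, frames=[4,-] (faults so far: 1)
  step 1: ref 4 -> HIT, frames=[4,-] (faults so far: 1)
  step 2: ref 3 -> FAULT, frames=[4,3] (faults so far: 2)
  step 3: ref 4 -> HIT, frames=[4,3] (faults so far: 2)
  step 4: ref 5 -> FAULT, evict 4, frames=[5,3] (faults so far: 3)
  step 5: ref 3 -> HIT, frames=[5,3] (faults so far: 3)
  step 6: ref 5 -> HIT, frames=[5,3] (faults so far: 3)
  step 7: ref 2 -> FAULT, evict 3, frames=[5,2] (faults so far: 4)
  step 8: ref 4 -> FAULT, evict 5, frames=[4,2] (faults so far: 5)
  step 9: ref 6 -> FAULT, evict 2, frames=[4,6] (faults so far: 6)
  step 10: ref 4 -> HIT, frames=[4,6] (faults so far: 6)
  step 11: ref 5 -> FAULT, evict 4, frames=[5,6] (faults so far: 7)
  step 12: ref 5 -> HIT, frames=[5,6] (faults so far: 7)
  step 13: ref 4 -> FAULT, evict 6, frames=[5,4] (faults so far: 8)
  step 14: ref 4 -> HIT, frames=[5,4] (faults so far: 8)
  step 15: ref 1 -> FAULT, evict 5, frames=[1,4] (faults so far: 9)
  FIFO total faults: 9
--- LRU ---
  step 0: ref 4 -> FAULT, frames=[4,-] (faults so far: 1)
  step 1: ref 4 -> HIT, frames=[4,-] (faults so far: 1)
  step 2: ref 3 -> FAULT, frames=[4,3] (faults so far: 2)
  step 3: ref 4 -> HIT, frames=[4,3] (faults so far: 2)
  step 4: ref 5 -> FAULT, evict 3, frames=[4,5] (faults so far: 3)
  step 5: ref 3 -> FAULT, evict 4, frames=[3,5] (faults so far: 4)
  step 6: ref 5 -> HIT, frames=[3,5] (faults so far: 4)
  step 7: ref 2 -> FAULT, evict 3, frames=[2,5] (faults so far: 5)
  step 8: ref 4 -> FAULT, evict 5, frames=[2,4] (faults so far: 6)
  step 9: ref 6 -> FAULT, evict 2, frames=[6,4] (faults so far: 7)
  step 10: ref 4 -> HIT, frames=[6,4] (faults so far: 7)
  step 11: ref 5 -> FAULT, evict 6, frames=[5,4] (faults so far: 8)
  step 12: ref 5 -> HIT, frames=[5,4] (faults so far: 8)
  step 13: ref 4 -> HIT, frames=[5,4] (faults so far: 8)
  step 14: ref 4 -> HIT, frames=[5,4] (faults so far: 8)
  step 15: ref 1 -> FAULT, evict 5, frames=[1,4] (faults so far: 9)
  LRU total faults: 9
--- Optimal ---
  step 0: ref 4 -> FAULT, frames=[4,-] (faults so far: 1)
  step 1: ref 4 -> HIT, frames=[4,-] (faults so far: 1)
  step 2: ref 3 -> FAULT, frames=[4,3] (faults so far: 2)
  step 3: ref 4 -> HIT, frames=[4,3] (faults so far: 2)
  step 4: ref 5 -> FAULT, evict 4, frames=[5,3] (faults so far: 3)
  step 5: ref 3 -> HIT, frames=[5,3] (faults so far: 3)
  step 6: ref 5 -> HIT, frames=[5,3] (faults so far: 3)
  step 7: ref 2 -> FAULT, evict 3, frames=[5,2] (faults so far: 4)
  step 8: ref 4 -> FAULT, evict 2, frames=[5,4] (faults so far: 5)
  step 9: ref 6 -> FAULT, evict 5, frames=[6,4] (faults so far: 6)
  step 10: ref 4 -> HIT, frames=[6,4] (faults so far: 6)
  step 11: ref 5 -> FAULT, evict 6, frames=[5,4] (faults so far: 7)
  step 12: ref 5 -> HIT, frames=[5,4] (faults so far: 7)
  step 13: ref 4 -> HIT, frames=[5,4] (faults so far: 7)
  step 14: ref 4 -> HIT, frames=[5,4] (faults so far: 7)
  step 15: ref 1 -> FAULT, evict 4, frames=[5,1] (faults so far: 8)
  Optimal total faults: 8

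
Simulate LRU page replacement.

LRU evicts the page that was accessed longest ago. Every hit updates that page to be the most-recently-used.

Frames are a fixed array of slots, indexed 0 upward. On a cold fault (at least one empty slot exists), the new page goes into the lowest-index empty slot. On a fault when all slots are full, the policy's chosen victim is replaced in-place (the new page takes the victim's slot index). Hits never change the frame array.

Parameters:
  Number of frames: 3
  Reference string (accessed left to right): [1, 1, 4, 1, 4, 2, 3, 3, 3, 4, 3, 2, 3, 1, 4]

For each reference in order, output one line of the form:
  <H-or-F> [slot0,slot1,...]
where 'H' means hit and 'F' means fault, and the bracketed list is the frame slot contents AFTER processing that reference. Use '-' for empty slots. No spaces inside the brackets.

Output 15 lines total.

F [1,-,-]
H [1,-,-]
F [1,4,-]
H [1,4,-]
H [1,4,-]
F [1,4,2]
F [3,4,2]
H [3,4,2]
H [3,4,2]
H [3,4,2]
H [3,4,2]
H [3,4,2]
H [3,4,2]
F [3,1,2]
F [3,1,4]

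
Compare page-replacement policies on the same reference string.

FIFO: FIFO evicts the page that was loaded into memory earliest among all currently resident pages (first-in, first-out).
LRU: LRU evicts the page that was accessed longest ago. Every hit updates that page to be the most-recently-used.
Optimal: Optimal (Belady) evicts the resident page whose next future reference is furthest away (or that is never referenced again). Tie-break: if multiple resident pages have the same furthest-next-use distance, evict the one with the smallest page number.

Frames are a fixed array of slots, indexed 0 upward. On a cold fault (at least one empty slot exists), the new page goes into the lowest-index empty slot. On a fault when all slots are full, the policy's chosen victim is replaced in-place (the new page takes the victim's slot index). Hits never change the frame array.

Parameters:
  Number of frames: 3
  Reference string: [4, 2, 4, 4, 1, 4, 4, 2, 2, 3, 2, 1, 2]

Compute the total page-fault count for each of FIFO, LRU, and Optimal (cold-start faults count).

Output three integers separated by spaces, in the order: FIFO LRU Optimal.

--- FIFO ---
  step 0: ref 4 -> FAULT, frames=[4,-,-] (faults so far: 1)
  step 1: ref 2 -> FAULT, frames=[4,2,-] (faults so far: 2)
  step 2: ref 4 -> HIT, frames=[4,2,-] (faults so far: 2)
  step 3: ref 4 -> HIT, frames=[4,2,-] (faults so far: 2)
  step 4: ref 1 -> FAULT, frames=[4,2,1] (faults so far: 3)
  step 5: ref 4 -> HIT, frames=[4,2,1] (faults so far: 3)
  step 6: ref 4 -> HIT, frames=[4,2,1] (faults so far: 3)
  step 7: ref 2 -> HIT, frames=[4,2,1] (faults so far: 3)
  step 8: ref 2 -> HIT, frames=[4,2,1] (faults so far: 3)
  step 9: ref 3 -> FAULT, evict 4, frames=[3,2,1] (faults so far: 4)
  step 10: ref 2 -> HIT, frames=[3,2,1] (faults so far: 4)
  step 11: ref 1 -> HIT, frames=[3,2,1] (faults so far: 4)
  step 12: ref 2 -> HIT, frames=[3,2,1] (faults so far: 4)
  FIFO total faults: 4
--- LRU ---
  step 0: ref 4 -> FAULT, frames=[4,-,-] (faults so far: 1)
  step 1: ref 2 -> FAULT, frames=[4,2,-] (faults so far: 2)
  step 2: ref 4 -> HIT, frames=[4,2,-] (faults so far: 2)
  step 3: ref 4 -> HIT, frames=[4,2,-] (faults so far: 2)
  step 4: ref 1 -> FAULT, frames=[4,2,1] (faults so far: 3)
  step 5: ref 4 -> HIT, frames=[4,2,1] (faults so far: 3)
  step 6: ref 4 -> HIT, frames=[4,2,1] (faults so far: 3)
  step 7: ref 2 -> HIT, frames=[4,2,1] (faults so far: 3)
  step 8: ref 2 -> HIT, frames=[4,2,1] (faults so far: 3)
  step 9: ref 3 -> FAULT, evict 1, frames=[4,2,3] (faults so far: 4)
  step 10: ref 2 -> HIT, frames=[4,2,3] (faults so far: 4)
  step 11: ref 1 -> FAULT, evict 4, frames=[1,2,3] (faults so far: 5)
  step 12: ref 2 -> HIT, frames=[1,2,3] (faults so far: 5)
  LRU total faults: 5
--- Optimal ---
  step 0: ref 4 -> FAULT, frames=[4,-,-] (faults so far: 1)
  step 1: ref 2 -> FAULT, frames=[4,2,-] (faults so far: 2)
  step 2: ref 4 -> HIT, frames=[4,2,-] (faults so far: 2)
  step 3: ref 4 -> HIT, frames=[4,2,-] (faults so far: 2)
  step 4: ref 1 -> FAULT, frames=[4,2,1] (faults so far: 3)
  step 5: ref 4 -> HIT, frames=[4,2,1] (faults so far: 3)
  step 6: ref 4 -> HIT, frames=[4,2,1] (faults so far: 3)
  step 7: ref 2 -> HIT, frames=[4,2,1] (faults so far: 3)
  step 8: ref 2 -> HIT, frames=[4,2,1] (faults so far: 3)
  step 9: ref 3 -> FAULT, evict 4, frames=[3,2,1] (faults so far: 4)
  step 10: ref 2 -> HIT, frames=[3,2,1] (faults so far: 4)
  step 11: ref 1 -> HIT, frames=[3,2,1] (faults so far: 4)
  step 12: ref 2 -> HIT, frames=[3,2,1] (faults so far: 4)
  Optimal total faults: 4

Answer: 4 5 4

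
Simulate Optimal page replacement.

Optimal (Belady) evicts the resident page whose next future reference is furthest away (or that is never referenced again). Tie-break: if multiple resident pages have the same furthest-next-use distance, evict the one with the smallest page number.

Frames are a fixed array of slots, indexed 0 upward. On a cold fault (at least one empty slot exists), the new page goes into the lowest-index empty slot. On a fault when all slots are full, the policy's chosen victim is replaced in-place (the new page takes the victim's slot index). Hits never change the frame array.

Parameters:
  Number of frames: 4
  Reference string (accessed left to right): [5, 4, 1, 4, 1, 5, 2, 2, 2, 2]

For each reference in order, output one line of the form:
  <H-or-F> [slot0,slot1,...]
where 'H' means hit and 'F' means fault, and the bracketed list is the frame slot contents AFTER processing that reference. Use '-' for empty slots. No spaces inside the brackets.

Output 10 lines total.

F [5,-,-,-]
F [5,4,-,-]
F [5,4,1,-]
H [5,4,1,-]
H [5,4,1,-]
H [5,4,1,-]
F [5,4,1,2]
H [5,4,1,2]
H [5,4,1,2]
H [5,4,1,2]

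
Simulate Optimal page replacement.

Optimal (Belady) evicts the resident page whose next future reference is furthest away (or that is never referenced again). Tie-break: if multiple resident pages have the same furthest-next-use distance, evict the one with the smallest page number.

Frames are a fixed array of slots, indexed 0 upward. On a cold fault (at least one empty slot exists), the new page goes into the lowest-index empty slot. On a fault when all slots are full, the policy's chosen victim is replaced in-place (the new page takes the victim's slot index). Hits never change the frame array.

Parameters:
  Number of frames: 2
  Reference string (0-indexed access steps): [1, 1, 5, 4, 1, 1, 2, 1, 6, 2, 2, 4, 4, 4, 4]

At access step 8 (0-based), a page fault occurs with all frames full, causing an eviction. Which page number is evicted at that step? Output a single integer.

Step 0: ref 1 -> FAULT, frames=[1,-]
Step 1: ref 1 -> HIT, frames=[1,-]
Step 2: ref 5 -> FAULT, frames=[1,5]
Step 3: ref 4 -> FAULT, evict 5, frames=[1,4]
Step 4: ref 1 -> HIT, frames=[1,4]
Step 5: ref 1 -> HIT, frames=[1,4]
Step 6: ref 2 -> FAULT, evict 4, frames=[1,2]
Step 7: ref 1 -> HIT, frames=[1,2]
Step 8: ref 6 -> FAULT, evict 1, frames=[6,2]
At step 8: evicted page 1

Answer: 1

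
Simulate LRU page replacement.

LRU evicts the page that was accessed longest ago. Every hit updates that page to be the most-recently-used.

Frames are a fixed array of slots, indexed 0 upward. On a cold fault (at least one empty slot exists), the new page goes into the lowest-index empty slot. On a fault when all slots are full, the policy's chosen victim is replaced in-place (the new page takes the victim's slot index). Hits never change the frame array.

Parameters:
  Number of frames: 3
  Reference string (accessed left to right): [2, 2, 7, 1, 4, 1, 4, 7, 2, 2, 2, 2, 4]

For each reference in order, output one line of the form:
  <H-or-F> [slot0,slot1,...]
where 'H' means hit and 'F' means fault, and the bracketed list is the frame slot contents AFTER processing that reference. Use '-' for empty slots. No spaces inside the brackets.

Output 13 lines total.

F [2,-,-]
H [2,-,-]
F [2,7,-]
F [2,7,1]
F [4,7,1]
H [4,7,1]
H [4,7,1]
H [4,7,1]
F [4,7,2]
H [4,7,2]
H [4,7,2]
H [4,7,2]
H [4,7,2]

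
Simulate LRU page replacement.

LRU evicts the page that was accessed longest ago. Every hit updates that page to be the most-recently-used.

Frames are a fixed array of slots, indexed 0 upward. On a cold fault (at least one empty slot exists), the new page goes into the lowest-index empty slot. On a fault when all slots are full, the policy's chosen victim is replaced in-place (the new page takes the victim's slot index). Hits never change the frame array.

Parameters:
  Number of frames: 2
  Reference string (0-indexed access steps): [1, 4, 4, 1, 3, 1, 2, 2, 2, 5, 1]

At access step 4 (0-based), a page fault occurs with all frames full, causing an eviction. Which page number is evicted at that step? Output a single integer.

Answer: 4

Derivation:
Step 0: ref 1 -> FAULT, frames=[1,-]
Step 1: ref 4 -> FAULT, frames=[1,4]
Step 2: ref 4 -> HIT, frames=[1,4]
Step 3: ref 1 -> HIT, frames=[1,4]
Step 4: ref 3 -> FAULT, evict 4, frames=[1,3]
At step 4: evicted page 4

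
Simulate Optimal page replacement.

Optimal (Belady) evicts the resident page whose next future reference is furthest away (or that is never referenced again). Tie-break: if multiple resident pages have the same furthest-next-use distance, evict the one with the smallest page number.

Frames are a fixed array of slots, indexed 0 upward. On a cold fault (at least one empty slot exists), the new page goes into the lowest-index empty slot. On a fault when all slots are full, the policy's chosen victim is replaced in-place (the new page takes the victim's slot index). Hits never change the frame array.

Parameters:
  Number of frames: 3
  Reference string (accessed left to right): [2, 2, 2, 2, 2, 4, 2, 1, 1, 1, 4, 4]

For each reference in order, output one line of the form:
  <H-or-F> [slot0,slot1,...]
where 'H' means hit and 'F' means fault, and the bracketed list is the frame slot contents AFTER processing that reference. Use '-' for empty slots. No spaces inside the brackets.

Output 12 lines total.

F [2,-,-]
H [2,-,-]
H [2,-,-]
H [2,-,-]
H [2,-,-]
F [2,4,-]
H [2,4,-]
F [2,4,1]
H [2,4,1]
H [2,4,1]
H [2,4,1]
H [2,4,1]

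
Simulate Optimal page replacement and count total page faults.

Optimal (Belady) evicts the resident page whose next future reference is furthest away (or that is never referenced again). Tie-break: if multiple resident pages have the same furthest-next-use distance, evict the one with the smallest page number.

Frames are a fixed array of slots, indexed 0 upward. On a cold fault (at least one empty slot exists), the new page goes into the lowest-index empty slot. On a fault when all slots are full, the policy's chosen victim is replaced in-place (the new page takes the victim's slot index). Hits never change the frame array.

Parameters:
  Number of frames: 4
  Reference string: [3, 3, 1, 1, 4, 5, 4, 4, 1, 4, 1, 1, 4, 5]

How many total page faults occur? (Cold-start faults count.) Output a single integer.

Step 0: ref 3 → FAULT, frames=[3,-,-,-]
Step 1: ref 3 → HIT, frames=[3,-,-,-]
Step 2: ref 1 → FAULT, frames=[3,1,-,-]
Step 3: ref 1 → HIT, frames=[3,1,-,-]
Step 4: ref 4 → FAULT, frames=[3,1,4,-]
Step 5: ref 5 → FAULT, frames=[3,1,4,5]
Step 6: ref 4 → HIT, frames=[3,1,4,5]
Step 7: ref 4 → HIT, frames=[3,1,4,5]
Step 8: ref 1 → HIT, frames=[3,1,4,5]
Step 9: ref 4 → HIT, frames=[3,1,4,5]
Step 10: ref 1 → HIT, frames=[3,1,4,5]
Step 11: ref 1 → HIT, frames=[3,1,4,5]
Step 12: ref 4 → HIT, frames=[3,1,4,5]
Step 13: ref 5 → HIT, frames=[3,1,4,5]
Total faults: 4

Answer: 4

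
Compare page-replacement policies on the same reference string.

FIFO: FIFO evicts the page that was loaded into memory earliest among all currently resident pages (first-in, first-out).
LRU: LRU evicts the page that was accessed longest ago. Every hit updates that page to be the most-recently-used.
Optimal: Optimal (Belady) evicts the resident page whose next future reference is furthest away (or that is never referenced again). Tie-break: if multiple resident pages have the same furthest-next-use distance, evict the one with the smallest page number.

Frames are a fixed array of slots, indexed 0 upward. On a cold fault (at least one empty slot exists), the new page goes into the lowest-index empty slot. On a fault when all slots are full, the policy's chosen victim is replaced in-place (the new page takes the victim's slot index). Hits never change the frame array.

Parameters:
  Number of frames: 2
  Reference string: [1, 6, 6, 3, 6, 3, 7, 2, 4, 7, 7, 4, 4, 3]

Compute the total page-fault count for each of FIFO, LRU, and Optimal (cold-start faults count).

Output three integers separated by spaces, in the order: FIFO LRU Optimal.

Answer: 8 8 7

Derivation:
--- FIFO ---
  step 0: ref 1 -> FAULT, frames=[1,-] (faults so far: 1)
  step 1: ref 6 -> FAULT, frames=[1,6] (faults so far: 2)
  step 2: ref 6 -> HIT, frames=[1,6] (faults so far: 2)
  step 3: ref 3 -> FAULT, evict 1, frames=[3,6] (faults so far: 3)
  step 4: ref 6 -> HIT, frames=[3,6] (faults so far: 3)
  step 5: ref 3 -> HIT, frames=[3,6] (faults so far: 3)
  step 6: ref 7 -> FAULT, evict 6, frames=[3,7] (faults so far: 4)
  step 7: ref 2 -> FAULT, evict 3, frames=[2,7] (faults so far: 5)
  step 8: ref 4 -> FAULT, evict 7, frames=[2,4] (faults so far: 6)
  step 9: ref 7 -> FAULT, evict 2, frames=[7,4] (faults so far: 7)
  step 10: ref 7 -> HIT, frames=[7,4] (faults so far: 7)
  step 11: ref 4 -> HIT, frames=[7,4] (faults so far: 7)
  step 12: ref 4 -> HIT, frames=[7,4] (faults so far: 7)
  step 13: ref 3 -> FAULT, evict 4, frames=[7,3] (faults so far: 8)
  FIFO total faults: 8
--- LRU ---
  step 0: ref 1 -> FAULT, frames=[1,-] (faults so far: 1)
  step 1: ref 6 -> FAULT, frames=[1,6] (faults so far: 2)
  step 2: ref 6 -> HIT, frames=[1,6] (faults so far: 2)
  step 3: ref 3 -> FAULT, evict 1, frames=[3,6] (faults so far: 3)
  step 4: ref 6 -> HIT, frames=[3,6] (faults so far: 3)
  step 5: ref 3 -> HIT, frames=[3,6] (faults so far: 3)
  step 6: ref 7 -> FAULT, evict 6, frames=[3,7] (faults so far: 4)
  step 7: ref 2 -> FAULT, evict 3, frames=[2,7] (faults so far: 5)
  step 8: ref 4 -> FAULT, evict 7, frames=[2,4] (faults so far: 6)
  step 9: ref 7 -> FAULT, evict 2, frames=[7,4] (faults so far: 7)
  step 10: ref 7 -> HIT, frames=[7,4] (faults so far: 7)
  step 11: ref 4 -> HIT, frames=[7,4] (faults so far: 7)
  step 12: ref 4 -> HIT, frames=[7,4] (faults so far: 7)
  step 13: ref 3 -> FAULT, evict 7, frames=[3,4] (faults so far: 8)
  LRU total faults: 8
--- Optimal ---
  step 0: ref 1 -> FAULT, frames=[1,-] (faults so far: 1)
  step 1: ref 6 -> FAULT, frames=[1,6] (faults so far: 2)
  step 2: ref 6 -> HIT, frames=[1,6] (faults so far: 2)
  step 3: ref 3 -> FAULT, evict 1, frames=[3,6] (faults so far: 3)
  step 4: ref 6 -> HIT, frames=[3,6] (faults so far: 3)
  step 5: ref 3 -> HIT, frames=[3,6] (faults so far: 3)
  step 6: ref 7 -> FAULT, evict 6, frames=[3,7] (faults so far: 4)
  step 7: ref 2 -> FAULT, evict 3, frames=[2,7] (faults so far: 5)
  step 8: ref 4 -> FAULT, evict 2, frames=[4,7] (faults so far: 6)
  step 9: ref 7 -> HIT, frames=[4,7] (faults so far: 6)
  step 10: ref 7 -> HIT, frames=[4,7] (faults so far: 6)
  step 11: ref 4 -> HIT, frames=[4,7] (faults so far: 6)
  step 12: ref 4 -> HIT, frames=[4,7] (faults so far: 6)
  step 13: ref 3 -> FAULT, evict 4, frames=[3,7] (faults so far: 7)
  Optimal total faults: 7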